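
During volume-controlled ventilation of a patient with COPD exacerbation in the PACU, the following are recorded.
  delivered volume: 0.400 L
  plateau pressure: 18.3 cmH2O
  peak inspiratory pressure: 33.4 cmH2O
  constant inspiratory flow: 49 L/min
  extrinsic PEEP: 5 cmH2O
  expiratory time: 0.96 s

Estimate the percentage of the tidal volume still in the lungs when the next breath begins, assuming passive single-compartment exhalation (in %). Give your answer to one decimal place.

17.8

Flow: 49 L/min ÷ 60 = 0.8167 L/s.
R = (PIP − Pplat)/V̇ = (33.4 − 18.3) / 0.8167 = 15.1/0.8167 = 18.489 cmH2O·s/L.
C = Vt/(Pplat − PEEP) = 400.0 / (18.3 − 5) = 400.0/13.3 = 30.075 mL/cmH2O.
τ = R × C = 18.489 × 0.03008 L/cmH2O = 0.5561 s.
Fraction remaining at end-expiration = e^(−Te/τ) = e^(−0.96/0.5561) = 0.1779 → 17.79%.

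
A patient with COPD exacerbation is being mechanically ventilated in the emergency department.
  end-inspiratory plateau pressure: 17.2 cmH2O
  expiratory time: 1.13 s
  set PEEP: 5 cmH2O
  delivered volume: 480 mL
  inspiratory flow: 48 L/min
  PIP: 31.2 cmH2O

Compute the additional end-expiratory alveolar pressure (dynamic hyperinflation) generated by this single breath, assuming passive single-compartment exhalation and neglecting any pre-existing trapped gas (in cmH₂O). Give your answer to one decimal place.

Flow: 48 L/min ÷ 60 = 0.8 L/s.
R = (PIP − Pplat)/V̇ = (31.2 − 17.2) / 0.8 = 14.0/0.8 = 17.5 cmH2O·s/L.
C = Vt/(Pplat − PEEP) = 480.0 / (17.2 − 5) = 480.0/12.2 = 39.344 mL/cmH2O.
τ = R × C = 17.5 × 0.03934 L/cmH2O = 0.6885 s.
Fraction remaining = e^(−Te/τ) = e^(−1.13/0.6885) = 0.1937; trapped volume = 480.0 × 0.1937 = 92.976 mL.
Additional alveolar pressure from trapping ≈ V_trapped / C = 92.976 / 39.344 = 2.363 cmH2O.

2.4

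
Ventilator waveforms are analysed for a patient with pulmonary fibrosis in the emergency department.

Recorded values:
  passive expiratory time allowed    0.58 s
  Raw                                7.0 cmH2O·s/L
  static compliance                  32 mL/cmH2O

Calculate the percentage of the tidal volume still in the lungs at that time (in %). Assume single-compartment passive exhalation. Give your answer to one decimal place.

7.5

τ = R × C = 7.0 × 32 mL/cmH2O = 7.0 × 0.032 L/cmH2O = 0.224 s.
Passive exhalation: V(t)/V₀ = e^(−t/τ) = e^(−0.58/0.224) = 0.07507.
Fraction remaining = 0.07507 → 7.507%.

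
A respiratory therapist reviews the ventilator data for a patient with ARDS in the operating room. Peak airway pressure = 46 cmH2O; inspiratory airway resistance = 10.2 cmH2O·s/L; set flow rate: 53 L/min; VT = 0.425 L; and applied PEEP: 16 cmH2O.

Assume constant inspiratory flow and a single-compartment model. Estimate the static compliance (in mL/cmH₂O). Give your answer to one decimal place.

20.2

Flow: 53 L/min ÷ 60 = 0.8833 L/s.
Equation of motion (constant flow): PIP = Vt/C + R·V̇ + PEEP.
Vt/C = PIP − R·V̇ − PEEP = 46 − 10.2×0.8833 − 16 = 46 − 9.01 − 16 = 20.99 cmH2O.
C = Vt / 20.99 = 425 / 20.99 = 20.248 mL/cmH2O.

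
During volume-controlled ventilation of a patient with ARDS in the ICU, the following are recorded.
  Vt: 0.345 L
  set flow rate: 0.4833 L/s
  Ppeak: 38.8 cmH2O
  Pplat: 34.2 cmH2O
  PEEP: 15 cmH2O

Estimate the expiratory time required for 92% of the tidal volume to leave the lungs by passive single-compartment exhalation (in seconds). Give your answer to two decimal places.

R = (PIP − Pplat)/V̇ = (38.8 − 34.2) / 0.4833 = 4.6/0.4833 = 9.518 cmH2O·s/L.
C = Vt/(Pplat − PEEP) = 345.0 / (34.2 − 15) = 345.0/19.2 = 17.969 mL/cmH2O.
τ = R × C = 9.518 × 0.01797 L/cmH2O = 0.171 s.
t = −τ·ln(1 − 0.92) = −0.171·ln(0.08) = 0.4319 s.

0.43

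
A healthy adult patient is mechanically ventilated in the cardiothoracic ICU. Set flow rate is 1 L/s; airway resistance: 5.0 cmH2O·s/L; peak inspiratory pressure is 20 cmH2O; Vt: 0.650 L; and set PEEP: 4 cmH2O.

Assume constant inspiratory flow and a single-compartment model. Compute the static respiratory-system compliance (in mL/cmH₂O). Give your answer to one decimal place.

Equation of motion (constant flow): PIP = Vt/C + R·V̇ + PEEP.
Vt/C = PIP − R·V̇ − PEEP = 20 − 5.0×1 − 4 = 20 − 5.0 − 4 = 11.0 cmH2O.
C = Vt / 11.0 = 650 / 11.0 = 59.091 mL/cmH2O.

59.1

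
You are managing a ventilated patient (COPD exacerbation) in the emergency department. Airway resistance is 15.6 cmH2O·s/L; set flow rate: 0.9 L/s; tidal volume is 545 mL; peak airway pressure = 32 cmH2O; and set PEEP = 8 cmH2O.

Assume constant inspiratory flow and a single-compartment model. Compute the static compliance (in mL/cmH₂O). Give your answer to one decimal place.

54.7

Equation of motion (constant flow): PIP = Vt/C + R·V̇ + PEEP.
Vt/C = PIP − R·V̇ − PEEP = 32 − 15.6×0.9 − 8 = 32 − 14.04 − 8 = 9.96 cmH2O.
C = Vt / 9.96 = 545 / 9.96 = 54.719 mL/cmH2O.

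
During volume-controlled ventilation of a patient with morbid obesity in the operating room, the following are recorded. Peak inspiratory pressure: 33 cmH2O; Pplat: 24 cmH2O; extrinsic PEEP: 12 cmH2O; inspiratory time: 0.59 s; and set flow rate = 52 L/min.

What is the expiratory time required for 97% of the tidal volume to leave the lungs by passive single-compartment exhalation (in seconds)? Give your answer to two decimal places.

Flow: 52 L/min ÷ 60 = 0.8667 L/s.
Vt = flow × Ti = 0.8667 L/s × 0.59 s × 1000 mL/L = 511.35 mL.
R = (PIP − Pplat)/V̇ = (33 − 24) / 0.8667 = 9.0/0.8667 = 10.384 cmH2O·s/L.
C = Vt/(Pplat − PEEP) = 511.35 / (24 − 12) = 511.35/12.0 = 42.613 mL/cmH2O.
τ = R × C = 10.384 × 0.04261 L/cmH2O = 0.4425 s.
t = −τ·ln(1 − 0.97) = −0.4425·ln(0.03) = 1.552 s.

1.55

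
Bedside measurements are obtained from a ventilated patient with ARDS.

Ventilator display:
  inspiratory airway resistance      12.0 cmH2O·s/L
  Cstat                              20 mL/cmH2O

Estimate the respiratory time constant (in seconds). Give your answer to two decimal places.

τ = R × C = 12.0 × 20 mL/cmH2O = 12.0 × 0.020 L/cmH2O = 0.24 s.

0.24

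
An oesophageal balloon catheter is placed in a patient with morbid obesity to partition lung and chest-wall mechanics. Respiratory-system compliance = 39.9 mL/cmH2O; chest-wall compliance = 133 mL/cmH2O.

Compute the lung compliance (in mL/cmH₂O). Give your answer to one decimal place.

57.0

1/CL = 1/Crs − 1/Ccw.
1/CL = 1/39.9 − 1/133 = 0.01754.
CL = 57.013 mL/cmH2O.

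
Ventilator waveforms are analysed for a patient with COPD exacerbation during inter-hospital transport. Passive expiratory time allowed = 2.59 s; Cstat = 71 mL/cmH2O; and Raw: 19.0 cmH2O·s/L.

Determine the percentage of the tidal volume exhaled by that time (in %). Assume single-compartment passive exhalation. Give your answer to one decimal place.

τ = R × C = 19.0 × 71 mL/cmH2O = 19.0 × 0.071 L/cmH2O = 1.349 s.
Passive exhalation: V(t)/V₀ = e^(−t/τ) = e^(−2.59/1.349) = 0.1466.
Fraction exhaled = 1 − 0.1466 = 0.8534 → 85.34%.

85.3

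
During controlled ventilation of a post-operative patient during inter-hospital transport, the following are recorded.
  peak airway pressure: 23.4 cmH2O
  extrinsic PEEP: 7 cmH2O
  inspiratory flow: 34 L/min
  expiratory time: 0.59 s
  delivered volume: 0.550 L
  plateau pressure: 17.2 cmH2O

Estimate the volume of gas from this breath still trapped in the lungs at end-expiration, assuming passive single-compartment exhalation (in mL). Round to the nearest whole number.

Flow: 34 L/min ÷ 60 = 0.5667 L/s.
R = (PIP − Pplat)/V̇ = (23.4 − 17.2) / 0.5667 = 6.2/0.5667 = 10.941 cmH2O·s/L.
C = Vt/(Pplat − PEEP) = 550.0 / (17.2 − 7) = 550.0/10.2 = 53.922 mL/cmH2O.
τ = R × C = 10.941 × 0.05392 L/cmH2O = 0.5899 s.
Fraction remaining = e^(−Te/τ) = e^(−0.59/0.5899) = 0.3678.
Trapped volume = 550.0 × 0.3678 = 202.29 mL.

202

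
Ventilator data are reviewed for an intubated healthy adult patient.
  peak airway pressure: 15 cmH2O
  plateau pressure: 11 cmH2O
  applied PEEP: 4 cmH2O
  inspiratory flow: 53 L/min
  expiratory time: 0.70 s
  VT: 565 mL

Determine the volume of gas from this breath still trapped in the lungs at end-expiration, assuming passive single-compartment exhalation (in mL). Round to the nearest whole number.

83

Flow: 53 L/min ÷ 60 = 0.8833 L/s.
R = (PIP − Pplat)/V̇ = (15 − 11) / 0.8833 = 4.0/0.8833 = 4.528 cmH2O·s/L.
C = Vt/(Pplat − PEEP) = 565.0 / (11 − 4) = 565.0/7.0 = 80.714 mL/cmH2O.
τ = R × C = 4.528 × 0.08071 L/cmH2O = 0.3655 s.
Fraction remaining = e^(−Te/τ) = e^(−0.70/0.3655) = 0.1473.
Trapped volume = 565.0 × 0.1473 = 83.225 mL.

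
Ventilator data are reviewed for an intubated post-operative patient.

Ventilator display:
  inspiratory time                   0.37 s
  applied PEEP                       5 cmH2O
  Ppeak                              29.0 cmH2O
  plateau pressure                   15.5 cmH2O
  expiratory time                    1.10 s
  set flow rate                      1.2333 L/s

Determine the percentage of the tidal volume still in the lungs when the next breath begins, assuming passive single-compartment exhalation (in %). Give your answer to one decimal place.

Vt = flow × Ti = 1.2333 L/s × 0.37 s × 1000 mL/L = 456.32 mL.
R = (PIP − Pplat)/V̇ = (29.0 − 15.5) / 1.2333 = 13.5/1.2333 = 10.946 cmH2O·s/L.
C = Vt/(Pplat − PEEP) = 456.32 / (15.5 − 5) = 456.32/10.5 = 43.459 mL/cmH2O.
τ = R × C = 10.946 × 0.04346 L/cmH2O = 0.4757 s.
Fraction remaining at end-expiration = e^(−Te/τ) = e^(−1.10/0.4757) = 0.09903 → 9.903%.

9.9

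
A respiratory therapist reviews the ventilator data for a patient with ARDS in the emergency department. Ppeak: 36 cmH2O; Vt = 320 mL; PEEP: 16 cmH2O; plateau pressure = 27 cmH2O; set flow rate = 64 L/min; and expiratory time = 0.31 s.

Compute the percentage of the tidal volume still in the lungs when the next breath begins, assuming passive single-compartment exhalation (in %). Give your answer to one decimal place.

Flow: 64 L/min ÷ 60 = 1.0667 L/s.
R = (PIP − Pplat)/V̇ = (36 − 27) / 1.0667 = 9.0/1.0667 = 8.437 cmH2O·s/L.
C = Vt/(Pplat − PEEP) = 320.0 / (27 − 16) = 320.0/11.0 = 29.091 mL/cmH2O.
τ = R × C = 8.437 × 0.02909 L/cmH2O = 0.2454 s.
Fraction remaining at end-expiration = e^(−Te/τ) = e^(−0.31/0.2454) = 0.2827 → 28.27%.

28.3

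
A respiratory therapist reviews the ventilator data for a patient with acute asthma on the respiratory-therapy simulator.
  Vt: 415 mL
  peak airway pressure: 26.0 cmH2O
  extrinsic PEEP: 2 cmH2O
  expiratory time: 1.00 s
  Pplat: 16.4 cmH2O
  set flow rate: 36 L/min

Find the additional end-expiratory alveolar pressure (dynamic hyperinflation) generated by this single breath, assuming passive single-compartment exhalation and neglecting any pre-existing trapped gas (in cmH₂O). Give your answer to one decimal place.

1.6

Flow: 36 L/min ÷ 60 = 0.6 L/s.
R = (PIP − Pplat)/V̇ = (26.0 − 16.4) / 0.6 = 9.6/0.6 = 16.0 cmH2O·s/L.
C = Vt/(Pplat − PEEP) = 415.0 / (16.4 − 2) = 415.0/14.4 = 28.819 mL/cmH2O.
τ = R × C = 16.0 × 0.02882 L/cmH2O = 0.4611 s.
Fraction remaining = e^(−Te/τ) = e^(−1.00/0.4611) = 0.1143; trapped volume = 415.0 × 0.1143 = 47.435 mL.
Additional alveolar pressure from trapping ≈ V_trapped / C = 47.435 / 28.819 = 1.646 cmH2O.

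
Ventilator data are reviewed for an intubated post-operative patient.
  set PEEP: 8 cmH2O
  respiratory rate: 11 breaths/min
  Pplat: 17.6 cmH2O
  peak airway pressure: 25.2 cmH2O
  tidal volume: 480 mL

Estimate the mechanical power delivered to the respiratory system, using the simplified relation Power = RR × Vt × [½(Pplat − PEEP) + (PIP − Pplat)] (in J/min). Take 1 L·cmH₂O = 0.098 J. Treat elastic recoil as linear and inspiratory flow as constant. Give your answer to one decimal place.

Per-breath work = Vt × [½(Pplat−PEEP) + (PIP−Pplat)] = 0.480 × [0.5×9.6 + 7.6] = 0.480 × 12.4 = 5.952 L·cmH2O.
Power = 11 × 5.952 = 65.472 L·cmH2O/min.
× 0.098 J/(L·cmH2O) → 6.416 J/min.

6.4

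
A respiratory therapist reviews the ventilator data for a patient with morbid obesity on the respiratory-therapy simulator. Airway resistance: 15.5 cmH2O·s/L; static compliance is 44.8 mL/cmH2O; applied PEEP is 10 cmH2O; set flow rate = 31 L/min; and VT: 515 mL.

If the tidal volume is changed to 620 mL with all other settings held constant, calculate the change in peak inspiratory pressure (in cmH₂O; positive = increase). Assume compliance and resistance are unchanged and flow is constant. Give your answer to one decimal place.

PIP = Vt/C + R·V̇ + PEEP (constant-flow equation of motion).
Only the elastic term changes: ΔPIP = ΔVt / C = (620 − 515) / 44.8 = 2.344 cmH2O.

2.3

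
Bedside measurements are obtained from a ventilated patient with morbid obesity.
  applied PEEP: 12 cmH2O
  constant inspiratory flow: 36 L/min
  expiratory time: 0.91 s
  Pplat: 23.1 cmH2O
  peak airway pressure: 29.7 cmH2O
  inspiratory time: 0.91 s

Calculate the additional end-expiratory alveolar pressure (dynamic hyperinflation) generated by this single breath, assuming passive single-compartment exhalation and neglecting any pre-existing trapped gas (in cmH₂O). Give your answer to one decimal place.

Flow: 36 L/min ÷ 60 = 0.6 L/s.
Vt = flow × Ti = 0.6 L/s × 0.91 s × 1000 mL/L = 546.0 mL.
R = (PIP − Pplat)/V̇ = (29.7 − 23.1) / 0.6 = 6.6/0.6 = 11.0 cmH2O·s/L.
C = Vt/(Pplat − PEEP) = 546.0 / (23.1 − 12) = 546.0/11.1 = 49.189 mL/cmH2O.
τ = R × C = 11.0 × 0.04919 L/cmH2O = 0.5411 s.
Fraction remaining = e^(−Te/τ) = e^(−0.91/0.5411) = 0.186; trapped volume = 546.0 × 0.186 = 101.56 mL.
Additional alveolar pressure from trapping ≈ V_trapped / C = 101.56 / 49.189 = 2.065 cmH2O.

2.1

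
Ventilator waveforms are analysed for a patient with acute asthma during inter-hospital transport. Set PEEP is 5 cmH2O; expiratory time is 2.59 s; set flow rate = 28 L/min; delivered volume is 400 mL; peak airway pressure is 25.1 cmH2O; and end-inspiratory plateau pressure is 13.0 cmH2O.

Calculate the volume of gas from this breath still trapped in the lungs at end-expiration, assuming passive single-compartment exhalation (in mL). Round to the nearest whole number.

Flow: 28 L/min ÷ 60 = 0.4667 L/s.
R = (PIP − Pplat)/V̇ = (25.1 − 13.0) / 0.4667 = 12.1/0.4667 = 25.927 cmH2O·s/L.
C = Vt/(Pplat − PEEP) = 400.0 / (13.0 − 5) = 400.0/8.0 = 50.0 mL/cmH2O.
τ = R × C = 25.927 × 0.05 L/cmH2O = 1.296 s.
Fraction remaining = e^(−Te/τ) = e^(−2.59/1.296) = 0.1355.
Trapped volume = 400.0 × 0.1355 = 54.2 mL.

54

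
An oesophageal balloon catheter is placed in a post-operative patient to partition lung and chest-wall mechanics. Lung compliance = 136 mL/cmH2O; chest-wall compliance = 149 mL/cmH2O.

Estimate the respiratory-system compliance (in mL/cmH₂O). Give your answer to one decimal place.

Lung and chest wall are elastances in series: 1/Crs = 1/CL + 1/Ccw.
1/Crs = 1/136 + 1/149 = 0.01406.
Crs = 71.124 mL/cmH2O.

71.1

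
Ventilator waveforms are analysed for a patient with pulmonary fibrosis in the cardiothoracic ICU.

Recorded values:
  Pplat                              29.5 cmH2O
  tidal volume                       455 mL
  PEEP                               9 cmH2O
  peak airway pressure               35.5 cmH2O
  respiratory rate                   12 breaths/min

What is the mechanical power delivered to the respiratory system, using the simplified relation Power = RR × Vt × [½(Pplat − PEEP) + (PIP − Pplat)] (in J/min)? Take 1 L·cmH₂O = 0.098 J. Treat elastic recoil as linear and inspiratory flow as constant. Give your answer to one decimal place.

Per-breath work = Vt × [½(Pplat−PEEP) + (PIP−Pplat)] = 0.455 × [0.5×20.5 + 6.0] = 0.455 × 16.25 = 7.394 L·cmH2O.
Power = 12 × 7.394 = 88.728 L·cmH2O/min.
× 0.098 J/(L·cmH2O) → 8.695 J/min.

8.7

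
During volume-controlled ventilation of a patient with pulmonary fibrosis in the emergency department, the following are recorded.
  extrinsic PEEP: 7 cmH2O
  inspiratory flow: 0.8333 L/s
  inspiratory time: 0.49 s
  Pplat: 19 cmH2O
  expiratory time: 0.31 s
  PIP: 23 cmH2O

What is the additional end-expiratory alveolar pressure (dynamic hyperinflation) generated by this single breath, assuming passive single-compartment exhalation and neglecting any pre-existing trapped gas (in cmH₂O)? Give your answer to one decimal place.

Vt = flow × Ti = 0.8333 L/s × 0.49 s × 1000 mL/L = 408.32 mL.
R = (PIP − Pplat)/V̇ = (23 − 19) / 0.8333 = 4.0/0.8333 = 4.8 cmH2O·s/L.
C = Vt/(Pplat − PEEP) = 408.32 / (19 − 7) = 408.32/12.0 = 34.027 mL/cmH2O.
τ = R × C = 4.8 × 0.03403 L/cmH2O = 0.1633 s.
Fraction remaining = e^(−Te/τ) = e^(−0.31/0.1633) = 0.1498; trapped volume = 408.32 × 0.1498 = 61.166 mL.
Additional alveolar pressure from trapping ≈ V_trapped / C = 61.166 / 34.027 = 1.798 cmH2O.

1.8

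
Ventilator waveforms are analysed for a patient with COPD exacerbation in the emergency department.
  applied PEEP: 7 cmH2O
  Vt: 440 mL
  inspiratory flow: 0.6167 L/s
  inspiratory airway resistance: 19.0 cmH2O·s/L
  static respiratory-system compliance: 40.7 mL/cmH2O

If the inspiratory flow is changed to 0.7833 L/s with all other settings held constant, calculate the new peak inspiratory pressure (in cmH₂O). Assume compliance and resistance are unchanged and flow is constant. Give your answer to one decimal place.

32.7

PIP = Vt/C + R·V̇ + PEEP (constant-flow equation of motion).
Only the resistive term changes: ΔPIP = R × ΔV̇ = 19.0 × (0.7833 − 0.6167) = 19.0 × 0.1666 = 3.165 cmH2O.
Original PIP = 440/40.7 + 19.0×0.6167 + 7 = 29.528 cmH2O; new PIP = 29.528 + (3.165) = 32.693 cmH2O.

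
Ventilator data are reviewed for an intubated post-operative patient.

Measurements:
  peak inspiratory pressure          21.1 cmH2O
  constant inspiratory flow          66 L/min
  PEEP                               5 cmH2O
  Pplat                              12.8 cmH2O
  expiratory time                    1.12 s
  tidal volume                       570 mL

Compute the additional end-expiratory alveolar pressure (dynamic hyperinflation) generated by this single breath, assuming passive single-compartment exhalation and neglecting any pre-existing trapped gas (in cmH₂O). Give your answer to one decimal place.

1.0

Flow: 66 L/min ÷ 60 = 1.1 L/s.
R = (PIP − Pplat)/V̇ = (21.1 − 12.8) / 1.1 = 8.3/1.1 = 7.545 cmH2O·s/L.
C = Vt/(Pplat − PEEP) = 570.0 / (12.8 − 5) = 570.0/7.8 = 73.077 mL/cmH2O.
τ = R × C = 7.545 × 0.07308 L/cmH2O = 0.5514 s.
Fraction remaining = e^(−Te/τ) = e^(−1.12/0.5514) = 0.1312; trapped volume = 570.0 × 0.1312 = 74.784 mL.
Additional alveolar pressure from trapping ≈ V_trapped / C = 74.784 / 73.077 = 1.023 cmH2O.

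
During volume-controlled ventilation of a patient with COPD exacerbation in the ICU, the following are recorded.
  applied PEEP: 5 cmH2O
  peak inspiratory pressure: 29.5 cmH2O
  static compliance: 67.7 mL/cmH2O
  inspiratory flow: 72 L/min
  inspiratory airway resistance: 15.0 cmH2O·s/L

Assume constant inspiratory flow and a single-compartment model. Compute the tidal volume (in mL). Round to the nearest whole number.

440

Flow: 72 L/min ÷ 60 = 1.2 L/s.
Equation of motion (constant flow): PIP = Vt/C + R·V̇ + PEEP.
Vt/C = PIP − R·V̇ − PEEP = 29.5 − 18.0 − 5 = 6.5 cmH2O.
Vt = C × 6.5 = 67.7 × 6.5 = 440.05 mL.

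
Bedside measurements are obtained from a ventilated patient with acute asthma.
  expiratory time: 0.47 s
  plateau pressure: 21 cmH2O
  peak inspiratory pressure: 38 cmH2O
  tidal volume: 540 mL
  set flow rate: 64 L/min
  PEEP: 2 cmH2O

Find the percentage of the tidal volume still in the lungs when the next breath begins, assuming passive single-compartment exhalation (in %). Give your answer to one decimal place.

Flow: 64 L/min ÷ 60 = 1.0667 L/s.
R = (PIP − Pplat)/V̇ = (38 − 21) / 1.0667 = 17.0/1.0667 = 15.937 cmH2O·s/L.
C = Vt/(Pplat − PEEP) = 540.0 / (21 − 2) = 540.0/19.0 = 28.421 mL/cmH2O.
τ = R × C = 15.937 × 0.02842 L/cmH2O = 0.4529 s.
Fraction remaining at end-expiration = e^(−Te/τ) = e^(−0.47/0.4529) = 0.3542 → 35.42%.

35.4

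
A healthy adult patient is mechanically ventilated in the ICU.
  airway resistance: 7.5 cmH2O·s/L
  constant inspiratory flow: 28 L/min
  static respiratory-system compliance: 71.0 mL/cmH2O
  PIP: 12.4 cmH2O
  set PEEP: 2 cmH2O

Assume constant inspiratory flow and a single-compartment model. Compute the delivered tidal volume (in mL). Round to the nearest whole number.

490

Flow: 28 L/min ÷ 60 = 0.4667 L/s.
Equation of motion (constant flow): PIP = Vt/C + R·V̇ + PEEP.
Vt/C = PIP − R·V̇ − PEEP = 12.4 − 3.5 − 2 = 6.9 cmH2O.
Vt = C × 6.9 = 71.0 × 6.9 = 489.9 mL.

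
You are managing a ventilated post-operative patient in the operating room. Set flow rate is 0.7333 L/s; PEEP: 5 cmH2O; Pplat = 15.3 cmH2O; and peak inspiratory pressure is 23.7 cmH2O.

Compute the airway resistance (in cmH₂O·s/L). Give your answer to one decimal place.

11.5

Raw = (PIP − Pplat) / flow = (23.7 − 15.3) / 0.7333 = 8.4 / 0.7333 = 11.455 cmH2O·s/L.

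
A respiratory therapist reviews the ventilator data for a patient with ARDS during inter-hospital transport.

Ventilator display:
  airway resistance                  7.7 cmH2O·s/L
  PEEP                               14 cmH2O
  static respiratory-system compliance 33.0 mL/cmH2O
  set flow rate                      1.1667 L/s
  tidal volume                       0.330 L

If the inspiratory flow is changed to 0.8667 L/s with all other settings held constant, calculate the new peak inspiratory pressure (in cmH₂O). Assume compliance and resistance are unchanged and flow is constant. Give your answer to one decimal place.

PIP = Vt/C + R·V̇ + PEEP (constant-flow equation of motion).
Only the resistive term changes: ΔPIP = R × ΔV̇ = 7.7 × (0.8667 − 1.1667) = 7.7 × -0.3 = -2.31 cmH2O.
Original PIP = 330/33.0 + 7.7×1.1667 + 14 = 32.984 cmH2O; new PIP = 32.984 + (-2.31) = 30.674 cmH2O.

30.7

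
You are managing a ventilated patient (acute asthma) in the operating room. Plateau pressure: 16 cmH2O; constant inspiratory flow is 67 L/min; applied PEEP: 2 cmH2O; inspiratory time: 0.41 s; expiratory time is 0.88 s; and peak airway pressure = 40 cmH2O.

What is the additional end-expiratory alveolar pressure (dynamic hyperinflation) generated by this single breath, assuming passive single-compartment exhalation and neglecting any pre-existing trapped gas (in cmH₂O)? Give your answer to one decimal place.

Flow: 67 L/min ÷ 60 = 1.1167 L/s.
Vt = flow × Ti = 1.1167 L/s × 0.41 s × 1000 mL/L = 457.85 mL.
R = (PIP − Pplat)/V̇ = (40 − 16) / 1.1167 = 24.0/1.1167 = 21.492 cmH2O·s/L.
C = Vt/(Pplat − PEEP) = 457.85 / (16 − 2) = 457.85/14.0 = 32.704 mL/cmH2O.
τ = R × C = 21.492 × 0.0327 L/cmH2O = 0.7028 s.
Fraction remaining = e^(−Te/τ) = e^(−0.88/0.7028) = 0.2859; trapped volume = 457.85 × 0.2859 = 130.9 mL.
Additional alveolar pressure from trapping ≈ V_trapped / C = 130.9 / 32.704 = 4.003 cmH2O.

4.0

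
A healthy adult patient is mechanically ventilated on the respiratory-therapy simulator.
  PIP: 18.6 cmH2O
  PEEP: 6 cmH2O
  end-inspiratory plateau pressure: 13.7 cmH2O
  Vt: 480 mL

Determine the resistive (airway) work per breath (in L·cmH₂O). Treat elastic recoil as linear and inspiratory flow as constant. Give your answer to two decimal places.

2.35

With constant inspiratory flow the resistive pressure is constant at PIP − Pplat = 18.6 − 13.7 = 4.9 cmH2O, so resistive work = 4.9 × 0.480 = 2.352 L·cmH2O.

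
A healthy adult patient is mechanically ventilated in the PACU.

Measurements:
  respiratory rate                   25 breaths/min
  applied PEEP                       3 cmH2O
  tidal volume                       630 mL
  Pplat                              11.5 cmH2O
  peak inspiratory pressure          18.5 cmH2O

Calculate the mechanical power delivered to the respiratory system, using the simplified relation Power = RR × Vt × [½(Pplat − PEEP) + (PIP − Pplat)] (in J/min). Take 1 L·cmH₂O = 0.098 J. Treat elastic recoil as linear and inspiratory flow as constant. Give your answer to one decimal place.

17.4

Per-breath work = Vt × [½(Pplat−PEEP) + (PIP−Pplat)] = 0.630 × [0.5×8.5 + 7.0] = 0.630 × 11.25 = 7.088 L·cmH2O.
Power = 25 × 7.088 = 177.2 L·cmH2O/min.
× 0.098 J/(L·cmH2O) → 17.366 J/min.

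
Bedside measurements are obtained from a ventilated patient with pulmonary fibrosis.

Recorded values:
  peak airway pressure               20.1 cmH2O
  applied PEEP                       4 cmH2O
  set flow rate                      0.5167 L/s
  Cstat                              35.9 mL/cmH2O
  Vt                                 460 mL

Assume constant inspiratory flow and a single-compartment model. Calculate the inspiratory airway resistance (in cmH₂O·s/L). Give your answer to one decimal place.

Equation of motion (constant flow): PIP = Vt/C + R·V̇ + PEEP.
R·V̇ = PIP − Vt/C − PEEP = 20.1 − 460/35.9 − 4 = 20.1 − 12.813 − 4 = 3.287 cmH2O.
R = 3.287 / 0.5167 = 6.362 cmH2O·s/L.

6.4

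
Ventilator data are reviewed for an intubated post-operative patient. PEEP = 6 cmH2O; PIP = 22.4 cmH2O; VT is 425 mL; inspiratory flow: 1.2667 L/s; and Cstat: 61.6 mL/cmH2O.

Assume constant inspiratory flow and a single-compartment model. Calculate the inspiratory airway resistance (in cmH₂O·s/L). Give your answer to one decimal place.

Equation of motion (constant flow): PIP = Vt/C + R·V̇ + PEEP.
R·V̇ = PIP − Vt/C − PEEP = 22.4 − 425/61.6 − 6 = 22.4 − 6.899 − 6 = 9.501 cmH2O.
R = 9.501 / 1.2667 = 7.501 cmH2O·s/L.

7.5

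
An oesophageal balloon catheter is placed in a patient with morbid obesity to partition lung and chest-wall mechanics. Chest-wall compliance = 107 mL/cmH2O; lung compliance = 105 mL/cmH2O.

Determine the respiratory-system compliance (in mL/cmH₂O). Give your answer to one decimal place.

53.0

Lung and chest wall are elastances in series: 1/Crs = 1/CL + 1/Ccw.
1/Crs = 1/105 + 1/107 = 0.01887.
Crs = 52.994 mL/cmH2O.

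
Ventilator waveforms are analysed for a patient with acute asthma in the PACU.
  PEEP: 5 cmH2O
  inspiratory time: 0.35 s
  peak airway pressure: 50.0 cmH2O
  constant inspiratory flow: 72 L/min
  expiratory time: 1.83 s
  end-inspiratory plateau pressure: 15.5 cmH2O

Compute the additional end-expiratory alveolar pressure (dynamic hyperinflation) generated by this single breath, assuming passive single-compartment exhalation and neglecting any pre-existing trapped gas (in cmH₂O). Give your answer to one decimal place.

Flow: 72 L/min ÷ 60 = 1.2 L/s.
Vt = flow × Ti = 1.2 L/s × 0.35 s × 1000 mL/L = 420.0 mL.
R = (PIP − Pplat)/V̇ = (50.0 − 15.5) / 1.2 = 34.5/1.2 = 28.75 cmH2O·s/L.
C = Vt/(Pplat − PEEP) = 420.0 / (15.5 − 5) = 420.0/10.5 = 40.0 mL/cmH2O.
τ = R × C = 28.75 × 0.04 L/cmH2O = 1.15 s.
Fraction remaining = e^(−Te/τ) = e^(−1.83/1.15) = 0.2037; trapped volume = 420.0 × 0.2037 = 85.554 mL.
Additional alveolar pressure from trapping ≈ V_trapped / C = 85.554 / 40.0 = 2.139 cmH2O.

2.1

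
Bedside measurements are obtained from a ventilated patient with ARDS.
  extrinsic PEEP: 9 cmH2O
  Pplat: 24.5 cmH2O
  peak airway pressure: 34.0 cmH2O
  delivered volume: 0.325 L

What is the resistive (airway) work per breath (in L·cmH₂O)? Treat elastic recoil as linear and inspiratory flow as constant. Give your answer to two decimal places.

With constant inspiratory flow the resistive pressure is constant at PIP − Pplat = 34.0 − 24.5 = 9.5 cmH2O, so resistive work = 9.5 × 0.325 = 3.088 L·cmH2O.

3.09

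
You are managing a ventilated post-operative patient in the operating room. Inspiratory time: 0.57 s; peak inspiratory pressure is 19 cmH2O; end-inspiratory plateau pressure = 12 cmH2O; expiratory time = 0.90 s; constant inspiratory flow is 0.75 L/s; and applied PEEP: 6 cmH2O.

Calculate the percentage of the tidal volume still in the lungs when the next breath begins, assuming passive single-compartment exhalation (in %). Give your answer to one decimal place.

25.8

Vt = flow × Ti = 0.75 L/s × 0.57 s × 1000 mL/L = 427.5 mL.
R = (PIP − Pplat)/V̇ = (19 − 12) / 0.75 = 7.0/0.75 = 9.333 cmH2O·s/L.
C = Vt/(Pplat − PEEP) = 427.5 / (12 − 6) = 427.5/6.0 = 71.25 mL/cmH2O.
τ = R × C = 9.333 × 0.07125 L/cmH2O = 0.665 s.
Fraction remaining at end-expiration = e^(−Te/τ) = e^(−0.90/0.665) = 0.2584 → 25.84%.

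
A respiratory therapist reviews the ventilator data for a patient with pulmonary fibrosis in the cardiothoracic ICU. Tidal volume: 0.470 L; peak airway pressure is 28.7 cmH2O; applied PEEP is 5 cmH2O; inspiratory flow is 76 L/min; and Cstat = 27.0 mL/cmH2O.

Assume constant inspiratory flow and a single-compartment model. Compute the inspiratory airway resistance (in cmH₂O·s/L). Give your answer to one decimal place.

Flow: 76 L/min ÷ 60 = 1.2667 L/s.
Equation of motion (constant flow): PIP = Vt/C + R·V̇ + PEEP.
R·V̇ = PIP − Vt/C − PEEP = 28.7 − 470/27.0 − 5 = 28.7 − 17.407 − 5 = 6.293 cmH2O.
R = 6.293 / 1.2667 = 4.968 cmH2O·s/L.

5.0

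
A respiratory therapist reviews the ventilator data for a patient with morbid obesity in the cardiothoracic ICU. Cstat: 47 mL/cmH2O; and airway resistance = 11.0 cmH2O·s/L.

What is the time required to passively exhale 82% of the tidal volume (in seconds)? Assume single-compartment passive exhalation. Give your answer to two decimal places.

τ = R × C = 11.0 × 47 mL/cmH2O = 11.0 × 0.047 L/cmH2O = 0.517 s.
Exhaled fraction f = 1 − e^(−t/τ) → t = −τ·ln(1 − f) = −0.517·ln(0.18) = 0.8866 s.

0.89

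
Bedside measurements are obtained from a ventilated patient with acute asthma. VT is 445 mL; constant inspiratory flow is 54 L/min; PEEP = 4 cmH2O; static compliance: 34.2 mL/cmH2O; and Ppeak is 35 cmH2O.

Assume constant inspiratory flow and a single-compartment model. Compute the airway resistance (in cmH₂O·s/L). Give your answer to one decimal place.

20.0

Flow: 54 L/min ÷ 60 = 0.9 L/s.
Equation of motion (constant flow): PIP = Vt/C + R·V̇ + PEEP.
R·V̇ = PIP − Vt/C − PEEP = 35 − 445/34.2 − 4 = 35 − 13.012 − 4 = 17.988 cmH2O.
R = 17.988 / 0.9 = 19.987 cmH2O·s/L.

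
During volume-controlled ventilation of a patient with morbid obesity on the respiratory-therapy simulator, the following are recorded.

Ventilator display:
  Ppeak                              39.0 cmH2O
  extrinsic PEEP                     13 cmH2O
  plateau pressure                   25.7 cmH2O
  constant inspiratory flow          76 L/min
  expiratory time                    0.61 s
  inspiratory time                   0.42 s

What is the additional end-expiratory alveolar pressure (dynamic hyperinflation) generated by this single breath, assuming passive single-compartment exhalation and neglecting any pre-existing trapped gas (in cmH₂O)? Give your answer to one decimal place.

Flow: 76 L/min ÷ 60 = 1.2667 L/s.
Vt = flow × Ti = 1.2667 L/s × 0.42 s × 1000 mL/L = 532.01 mL.
R = (PIP − Pplat)/V̇ = (39.0 − 25.7) / 1.2667 = 13.3/1.2667 = 10.5 cmH2O·s/L.
C = Vt/(Pplat − PEEP) = 532.01 / (25.7 − 13) = 532.01/12.7 = 41.891 mL/cmH2O.
τ = R × C = 10.5 × 0.04189 L/cmH2O = 0.4398 s.
Fraction remaining = e^(−Te/τ) = e^(−0.61/0.4398) = 0.2498; trapped volume = 532.01 × 0.2498 = 132.9 mL.
Additional alveolar pressure from trapping ≈ V_trapped / C = 132.9 / 41.891 = 3.173 cmH2O.

3.2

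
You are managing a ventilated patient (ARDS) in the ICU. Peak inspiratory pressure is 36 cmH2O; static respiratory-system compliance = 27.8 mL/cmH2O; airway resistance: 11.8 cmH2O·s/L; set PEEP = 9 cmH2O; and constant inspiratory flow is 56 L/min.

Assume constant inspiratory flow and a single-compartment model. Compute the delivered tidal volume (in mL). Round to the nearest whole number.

Flow: 56 L/min ÷ 60 = 0.9333 L/s.
Equation of motion (constant flow): PIP = Vt/C + R·V̇ + PEEP.
Vt/C = PIP − R·V̇ − PEEP = 36 − 11.013 − 9 = 15.987 cmH2O.
Vt = C × 15.987 = 27.8 × 15.987 = 444.44 mL.

444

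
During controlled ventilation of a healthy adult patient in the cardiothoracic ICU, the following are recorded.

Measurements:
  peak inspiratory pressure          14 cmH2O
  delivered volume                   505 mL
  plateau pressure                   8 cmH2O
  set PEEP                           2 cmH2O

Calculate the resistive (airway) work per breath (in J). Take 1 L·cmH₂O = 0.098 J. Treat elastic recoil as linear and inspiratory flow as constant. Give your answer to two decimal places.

With constant inspiratory flow the resistive pressure is constant at PIP − Pplat = 14 − 8 = 6.0 cmH2O, so resistive work = 6.0 × 0.505 = 3.03 L·cmH2O.
× 0.098 J/(L·cmH2O) → 0.2969 J.

0.30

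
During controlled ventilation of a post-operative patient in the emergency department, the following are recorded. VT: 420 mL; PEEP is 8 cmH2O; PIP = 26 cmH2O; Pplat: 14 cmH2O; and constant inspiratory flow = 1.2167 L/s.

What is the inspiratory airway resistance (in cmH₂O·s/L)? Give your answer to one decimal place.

Raw = (PIP − Pplat) / flow = (26 − 14) / 1.2167 = 12.0 / 1.2167 = 9.863 cmH2O·s/L.

9.9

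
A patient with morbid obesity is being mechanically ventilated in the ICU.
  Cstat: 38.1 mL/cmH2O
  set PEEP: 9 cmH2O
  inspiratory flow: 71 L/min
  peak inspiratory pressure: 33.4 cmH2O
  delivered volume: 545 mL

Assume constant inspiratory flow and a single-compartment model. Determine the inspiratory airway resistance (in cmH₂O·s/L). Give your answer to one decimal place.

Flow: 71 L/min ÷ 60 = 1.1833 L/s.
Equation of motion (constant flow): PIP = Vt/C + R·V̇ + PEEP.
R·V̇ = PIP − Vt/C − PEEP = 33.4 − 545/38.1 − 9 = 33.4 − 14.304 − 9 = 10.096 cmH2O.
R = 10.096 / 1.1833 = 8.532 cmH2O·s/L.

8.5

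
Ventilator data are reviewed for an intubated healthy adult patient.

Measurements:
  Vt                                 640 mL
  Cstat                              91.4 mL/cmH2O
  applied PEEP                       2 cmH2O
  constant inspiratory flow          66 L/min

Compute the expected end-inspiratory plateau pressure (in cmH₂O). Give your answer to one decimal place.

Pplat = PEEP + Vt / Cstat = 2 + 640 / 91.4 = 2 + 7.002 = 9.002 cmH2O.

9.0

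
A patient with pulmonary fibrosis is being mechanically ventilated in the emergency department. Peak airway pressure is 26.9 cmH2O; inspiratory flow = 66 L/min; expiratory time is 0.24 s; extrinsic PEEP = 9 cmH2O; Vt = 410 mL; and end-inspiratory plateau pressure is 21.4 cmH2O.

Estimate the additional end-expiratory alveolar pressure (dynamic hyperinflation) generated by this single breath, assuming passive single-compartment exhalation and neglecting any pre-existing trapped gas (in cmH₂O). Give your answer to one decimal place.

Flow: 66 L/min ÷ 60 = 1.1 L/s.
R = (PIP − Pplat)/V̇ = (26.9 − 21.4) / 1.1 = 5.5/1.1 = 5.0 cmH2O·s/L.
C = Vt/(Pplat − PEEP) = 410.0 / (21.4 − 9) = 410.0/12.4 = 33.065 mL/cmH2O.
τ = R × C = 5.0 × 0.03307 L/cmH2O = 0.1654 s.
Fraction remaining = e^(−Te/τ) = e^(−0.24/0.1654) = 0.2343; trapped volume = 410.0 × 0.2343 = 96.063 mL.
Additional alveolar pressure from trapping ≈ V_trapped / C = 96.063 / 33.065 = 2.905 cmH2O.

2.9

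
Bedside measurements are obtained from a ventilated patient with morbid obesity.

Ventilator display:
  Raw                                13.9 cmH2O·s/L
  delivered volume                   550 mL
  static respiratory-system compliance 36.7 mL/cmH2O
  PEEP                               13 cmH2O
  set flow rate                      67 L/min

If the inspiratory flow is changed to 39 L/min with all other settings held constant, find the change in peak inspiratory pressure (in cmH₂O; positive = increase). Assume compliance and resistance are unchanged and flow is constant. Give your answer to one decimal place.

Flow: 67 L/min ÷ 60 = 1.1167 L/s.
New flow: 39 L/min ÷ 60 = 0.65 L/s.
PIP = Vt/C + R·V̇ + PEEP (constant-flow equation of motion).
Only the resistive term changes: ΔPIP = R × ΔV̇ = 13.9 × (0.65 − 1.1167) = 13.9 × -0.4667 = -6.487 cmH2O.

-6.5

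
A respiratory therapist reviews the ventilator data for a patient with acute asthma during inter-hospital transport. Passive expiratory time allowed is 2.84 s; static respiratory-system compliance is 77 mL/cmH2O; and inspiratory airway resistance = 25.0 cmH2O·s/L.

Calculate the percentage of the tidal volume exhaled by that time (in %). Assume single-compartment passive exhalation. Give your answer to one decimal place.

τ = R × C = 25.0 × 77 mL/cmH2O = 25.0 × 0.077 L/cmH2O = 1.925 s.
Passive exhalation: V(t)/V₀ = e^(−t/τ) = e^(−2.84/1.925) = 0.2287.
Fraction exhaled = 1 − 0.2287 = 0.7713 → 77.13%.

77.1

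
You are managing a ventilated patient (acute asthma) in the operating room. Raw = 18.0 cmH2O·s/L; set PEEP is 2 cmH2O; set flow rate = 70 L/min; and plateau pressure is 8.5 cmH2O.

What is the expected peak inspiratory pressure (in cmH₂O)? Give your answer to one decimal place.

Flow: 70 L/min ÷ 60 = 1.1667 L/s.
PIP = Pplat + Raw × flow = 8.5 + 18.0 × 1.1667 = 8.5 + 21.001 = 29.501 cmH2O.

29.5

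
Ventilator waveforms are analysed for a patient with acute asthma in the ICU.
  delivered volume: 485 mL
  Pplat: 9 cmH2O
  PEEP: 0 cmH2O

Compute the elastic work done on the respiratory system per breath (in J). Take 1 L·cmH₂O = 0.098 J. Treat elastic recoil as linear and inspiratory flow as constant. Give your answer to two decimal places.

0.21

Elastic work ≈ ½ × (Pplat − PEEP) × Vt = 0.5 × (9 − 0) × 0.485 L = 0.5 × 9.0 × 0.485 = 2.183 L·cmH2O.
× 0.098 J/(L·cmH2O) → 0.2139 J.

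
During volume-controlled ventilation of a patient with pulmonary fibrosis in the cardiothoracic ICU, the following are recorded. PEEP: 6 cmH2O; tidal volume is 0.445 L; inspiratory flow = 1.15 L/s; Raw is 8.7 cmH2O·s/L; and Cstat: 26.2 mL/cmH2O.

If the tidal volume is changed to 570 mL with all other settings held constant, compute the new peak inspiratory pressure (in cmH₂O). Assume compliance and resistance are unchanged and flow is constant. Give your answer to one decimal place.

PIP = Vt/C + R·V̇ + PEEP (constant-flow equation of motion).
Only the elastic term changes: ΔPIP = ΔVt / C = (570 − 445) / 26.2 = 4.771 cmH2O.
Original PIP = 445/26.2 + 8.7×1.15 + 6 = 32.99 cmH2O; new PIP = 32.99 + (4.771) = 37.761 cmH2O.

37.8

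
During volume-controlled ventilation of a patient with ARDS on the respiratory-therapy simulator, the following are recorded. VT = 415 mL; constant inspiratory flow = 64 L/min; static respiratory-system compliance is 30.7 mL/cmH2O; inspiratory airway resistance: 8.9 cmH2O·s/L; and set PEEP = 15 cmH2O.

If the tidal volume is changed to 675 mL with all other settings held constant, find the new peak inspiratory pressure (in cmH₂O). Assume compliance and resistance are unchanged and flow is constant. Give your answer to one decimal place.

Flow: 64 L/min ÷ 60 = 1.0667 L/s.
PIP = Vt/C + R·V̇ + PEEP (constant-flow equation of motion).
Only the elastic term changes: ΔPIP = ΔVt / C = (675 − 415) / 30.7 = 8.469 cmH2O.
Original PIP = 415/30.7 + 8.9×1.0667 + 15 = 38.012 cmH2O; new PIP = 38.012 + (8.469) = 46.481 cmH2O.

46.5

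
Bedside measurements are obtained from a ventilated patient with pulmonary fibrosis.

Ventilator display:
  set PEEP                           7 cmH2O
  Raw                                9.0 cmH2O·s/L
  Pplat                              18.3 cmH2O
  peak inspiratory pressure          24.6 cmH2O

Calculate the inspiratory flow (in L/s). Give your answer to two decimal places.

flow = (PIP − Pplat) / Raw = 6.3 / 9.0 = 0.7 L/s.

0.70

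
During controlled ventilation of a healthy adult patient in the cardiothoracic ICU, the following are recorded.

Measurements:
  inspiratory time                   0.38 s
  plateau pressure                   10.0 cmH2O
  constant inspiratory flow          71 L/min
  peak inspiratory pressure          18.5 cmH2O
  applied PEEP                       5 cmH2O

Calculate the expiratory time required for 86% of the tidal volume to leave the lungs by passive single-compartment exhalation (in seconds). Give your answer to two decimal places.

1.27

Flow: 71 L/min ÷ 60 = 1.1833 L/s.
Vt = flow × Ti = 1.1833 L/s × 0.38 s × 1000 mL/L = 449.65 mL.
R = (PIP − Pplat)/V̇ = (18.5 − 10.0) / 1.1833 = 8.5/1.1833 = 7.183 cmH2O·s/L.
C = Vt/(Pplat − PEEP) = 449.65 / (10.0 − 5) = 449.65/5.0 = 89.93 mL/cmH2O.
τ = R × C = 7.183 × 0.08993 L/cmH2O = 0.646 s.
t = −τ·ln(1 − 0.86) = −0.646·ln(0.14) = 1.27 s.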